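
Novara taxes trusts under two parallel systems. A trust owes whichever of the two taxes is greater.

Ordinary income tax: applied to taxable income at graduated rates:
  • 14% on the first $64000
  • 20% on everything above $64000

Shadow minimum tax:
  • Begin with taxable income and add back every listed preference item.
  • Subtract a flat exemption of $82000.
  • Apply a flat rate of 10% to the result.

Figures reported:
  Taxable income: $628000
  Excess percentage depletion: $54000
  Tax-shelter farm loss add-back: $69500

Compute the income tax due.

Shadow minimum tax:
  Adjusted income: $628000 + $54000 + $69500 = $751500
  Less exemption $82000 → base $669500
  $669500 × 10% = $66950

Ordinary income tax:
  $64000 × 14% = $8960
  $564000 × 20% = $112800
  → $121760

$121760 > $66950, so the ordinary income tax governs.

$121760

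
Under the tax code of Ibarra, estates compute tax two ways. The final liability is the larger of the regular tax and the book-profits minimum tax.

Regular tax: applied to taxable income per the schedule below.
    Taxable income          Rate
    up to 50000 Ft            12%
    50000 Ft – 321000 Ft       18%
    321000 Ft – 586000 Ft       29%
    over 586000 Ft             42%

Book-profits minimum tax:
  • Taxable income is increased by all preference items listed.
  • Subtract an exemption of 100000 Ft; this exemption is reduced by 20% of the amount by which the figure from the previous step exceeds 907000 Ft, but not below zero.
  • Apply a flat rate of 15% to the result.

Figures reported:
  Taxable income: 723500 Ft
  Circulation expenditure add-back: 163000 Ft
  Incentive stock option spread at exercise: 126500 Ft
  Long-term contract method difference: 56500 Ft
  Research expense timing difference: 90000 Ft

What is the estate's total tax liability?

189380 Ft

Book-profits minimum tax:
  Adjusted income: 723500 Ft + 163000 Ft + 126500 Ft + 56500 Ft + 90000 Ft = 1159500 Ft
  Exemption: 100000 Ft − 20% × (1159500 Ft − 907000 Ft) = 100000 Ft − 50500 Ft = 49500 Ft
  Base: 1159500 Ft − 49500 Ft = 1110000 Ft
  1110000 Ft × 15% = 166500 Ft

Regular tax:
  50000 Ft × 12% = 6000 Ft
  271000 Ft × 18% = 48780 Ft
  265000 Ft × 29% = 76850 Ft
  137500 Ft × 42% = 57750 Ft
  → 189380 Ft

189380 Ft > 166500 Ft, so the regular tax governs.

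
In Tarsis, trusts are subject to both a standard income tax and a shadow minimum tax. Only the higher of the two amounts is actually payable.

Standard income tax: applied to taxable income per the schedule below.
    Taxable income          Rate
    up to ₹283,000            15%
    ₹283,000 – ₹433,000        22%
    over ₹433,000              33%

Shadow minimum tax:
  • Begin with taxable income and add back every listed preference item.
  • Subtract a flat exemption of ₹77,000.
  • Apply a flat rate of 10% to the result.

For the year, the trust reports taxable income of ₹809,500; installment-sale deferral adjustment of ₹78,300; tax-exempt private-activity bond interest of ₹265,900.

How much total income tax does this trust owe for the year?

Standard income tax:
  ₹283,000 × 15% = ₹42,450
  ₹150,000 × 22% = ₹33,000
  ₹376,500 × 33% = ₹124,245
  → ₹199,695

Shadow minimum tax:
  Adjusted income: ₹809,500 + ₹78,300 + ₹265,900 = ₹1,153,700
  Less exemption ₹77,000 → base ₹1,076,700
  ₹1,076,700 × 10% = ₹107,670

₹199,695 > ₹107,670, so the standard income tax governs.

₹199,695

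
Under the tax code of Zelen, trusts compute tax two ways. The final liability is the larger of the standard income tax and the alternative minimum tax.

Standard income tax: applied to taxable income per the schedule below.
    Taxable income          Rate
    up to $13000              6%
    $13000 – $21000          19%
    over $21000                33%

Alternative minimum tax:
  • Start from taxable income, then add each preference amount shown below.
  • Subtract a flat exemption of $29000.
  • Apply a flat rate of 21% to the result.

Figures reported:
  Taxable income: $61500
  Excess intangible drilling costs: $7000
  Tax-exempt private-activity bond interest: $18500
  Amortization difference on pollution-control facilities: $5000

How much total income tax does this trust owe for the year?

Alternative minimum tax:
  Adjusted income: $61500 + $7000 + $18500 + $5000 = $92000
  Less exemption $29000 → base $63000
  $63000 × 21% = $13230

Standard income tax:
  $13000 × 6% = $780
  $8000 × 19% = $1520
  $40500 × 33% = $13365
  → $15665

$15665 > $13230, so the standard income tax governs.

$15665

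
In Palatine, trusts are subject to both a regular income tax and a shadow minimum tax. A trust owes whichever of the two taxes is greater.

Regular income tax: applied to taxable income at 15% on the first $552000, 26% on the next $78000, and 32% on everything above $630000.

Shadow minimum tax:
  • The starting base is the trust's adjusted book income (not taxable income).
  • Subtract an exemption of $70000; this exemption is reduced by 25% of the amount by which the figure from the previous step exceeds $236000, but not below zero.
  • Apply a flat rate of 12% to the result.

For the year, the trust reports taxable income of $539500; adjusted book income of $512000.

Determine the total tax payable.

Shadow minimum tax:
  Base (adjusted book income): $512000
  Exemption: $70000 − 25% × ($512000 − $236000) = $70000 − $69000 = $1000
  Base: $512000 − $1000 = $511000
  $511000 × 12% = $61320

Regular income tax:
  $539500 × 15% = $80925

$80925 > $61320, so the regular income tax governs.

$80925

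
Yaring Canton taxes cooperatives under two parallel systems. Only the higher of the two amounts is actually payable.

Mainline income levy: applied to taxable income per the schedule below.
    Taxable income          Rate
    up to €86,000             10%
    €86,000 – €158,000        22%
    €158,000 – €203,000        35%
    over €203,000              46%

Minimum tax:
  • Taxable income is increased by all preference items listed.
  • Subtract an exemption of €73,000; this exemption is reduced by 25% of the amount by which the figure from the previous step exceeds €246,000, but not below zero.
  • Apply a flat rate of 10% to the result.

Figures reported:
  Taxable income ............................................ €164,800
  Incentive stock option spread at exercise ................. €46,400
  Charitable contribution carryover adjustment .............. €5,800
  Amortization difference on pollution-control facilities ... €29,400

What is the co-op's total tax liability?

Minimum tax:
  Adjusted income: €164,800 + €46,400 + €5,800 + €29,400 = €246,400
  Exemption: €73,000 − 25% × (€246,400 − €246,000) = €73,000 − €100 = €72,900
  Base: €246,400 − €72,900 = €173,500
  €173,500 × 10% = €17,350

Mainline income levy:
  €86,000 × 10% = €8,600
  €72,000 × 22% = €15,840
  €6,800 × 35% = €2,380
  → €26,820

€26,820 > €17,350, so the mainline income levy governs.

€26,820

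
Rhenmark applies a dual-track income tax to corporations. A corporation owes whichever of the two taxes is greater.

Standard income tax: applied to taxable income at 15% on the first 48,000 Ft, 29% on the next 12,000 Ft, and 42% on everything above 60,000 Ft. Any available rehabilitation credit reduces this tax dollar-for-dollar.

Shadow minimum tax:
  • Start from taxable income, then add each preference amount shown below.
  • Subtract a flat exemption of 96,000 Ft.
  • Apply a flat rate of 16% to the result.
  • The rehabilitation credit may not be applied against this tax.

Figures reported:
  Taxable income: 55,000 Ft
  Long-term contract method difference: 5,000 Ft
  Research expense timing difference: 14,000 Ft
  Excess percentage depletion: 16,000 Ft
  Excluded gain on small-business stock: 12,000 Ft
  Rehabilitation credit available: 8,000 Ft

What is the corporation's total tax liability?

Shadow minimum tax:
  Adjusted income: 55,000 Ft + 5,000 Ft + 14,000 Ft + 16,000 Ft + 12,000 Ft = 102,000 Ft
  Less exemption 96,000 Ft → base 6,000 Ft
  6,000 Ft × 16% = 960 Ft

Standard income tax:
  48,000 Ft × 15% = 7,200 Ft
  7,000 Ft × 29% = 2,030 Ft
  → 9,230 Ft
  Less rehabilitation credit 8,000 Ft → 1,230 Ft

1,230 Ft > 960 Ft, so the standard income tax governs.

1,230 Ft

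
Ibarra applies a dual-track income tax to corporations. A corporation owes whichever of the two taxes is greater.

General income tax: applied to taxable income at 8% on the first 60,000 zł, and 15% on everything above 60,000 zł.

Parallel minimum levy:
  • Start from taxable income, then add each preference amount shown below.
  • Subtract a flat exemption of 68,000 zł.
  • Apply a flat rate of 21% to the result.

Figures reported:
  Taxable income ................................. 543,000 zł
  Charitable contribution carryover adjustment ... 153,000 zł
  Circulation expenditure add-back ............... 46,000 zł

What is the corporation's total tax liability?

General income tax:
  60,000 zł × 8% = 4,800 zł
  483,000 zł × 15% = 72,450 zł
  → 77,250 zł

Parallel minimum levy:
  Adjusted income: 543,000 zł + 153,000 zł + 46,000 zł = 742,000 zł
  Less exemption 68,000 zł → base 674,000 zł
  674,000 zł × 21% = 141,540 zł

141,540 zł > 77,250 zł, so the parallel minimum levy is the binding amount.

141,540 zł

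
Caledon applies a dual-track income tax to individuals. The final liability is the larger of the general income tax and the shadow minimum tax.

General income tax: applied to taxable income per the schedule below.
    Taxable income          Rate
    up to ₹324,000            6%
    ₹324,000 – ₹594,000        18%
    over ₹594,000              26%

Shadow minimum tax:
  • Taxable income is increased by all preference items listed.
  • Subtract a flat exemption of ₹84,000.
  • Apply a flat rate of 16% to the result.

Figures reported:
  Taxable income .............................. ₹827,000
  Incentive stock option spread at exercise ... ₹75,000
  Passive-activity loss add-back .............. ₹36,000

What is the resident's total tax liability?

Shadow minimum tax:
  Adjusted income: ₹827,000 + ₹75,000 + ₹36,000 = ₹938,000
  Less exemption ₹84,000 → base ₹854,000
  ₹854,000 × 16% = ₹136,640

General income tax:
  ₹324,000 × 6% = ₹19,440
  ₹270,000 × 18% = ₹48,600
  ₹233,000 × 26% = ₹60,580
  → ₹128,620

₹136,640 > ₹128,620, so the shadow minimum tax is the binding amount.

₹136,640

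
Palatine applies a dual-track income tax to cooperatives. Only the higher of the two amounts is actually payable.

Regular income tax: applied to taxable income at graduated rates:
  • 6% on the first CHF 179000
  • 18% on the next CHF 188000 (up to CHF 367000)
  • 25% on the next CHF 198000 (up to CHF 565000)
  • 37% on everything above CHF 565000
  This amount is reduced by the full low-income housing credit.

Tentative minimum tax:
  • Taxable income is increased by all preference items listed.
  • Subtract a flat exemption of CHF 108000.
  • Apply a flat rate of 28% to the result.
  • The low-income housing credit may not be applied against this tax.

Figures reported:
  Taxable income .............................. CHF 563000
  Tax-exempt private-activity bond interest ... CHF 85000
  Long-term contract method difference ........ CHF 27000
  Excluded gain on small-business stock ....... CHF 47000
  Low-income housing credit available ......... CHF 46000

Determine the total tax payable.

Tentative minimum tax:
  Adjusted income: CHF 563000 + CHF 85000 + CHF 27000 + CHF 47000 = CHF 722000
  Less exemption CHF 108000 → base CHF 614000
  CHF 614000 × 28% = CHF 171920

Regular income tax:
  CHF 179000 × 6% = CHF 10740
  CHF 188000 × 18% = CHF 33840
  CHF 196000 × 25% = CHF 49000
  → CHF 93580
  Less low-income housing credit CHF 46000 → CHF 47580

CHF 171920 > CHF 47580, so the tentative minimum tax is the binding amount.

CHF 171920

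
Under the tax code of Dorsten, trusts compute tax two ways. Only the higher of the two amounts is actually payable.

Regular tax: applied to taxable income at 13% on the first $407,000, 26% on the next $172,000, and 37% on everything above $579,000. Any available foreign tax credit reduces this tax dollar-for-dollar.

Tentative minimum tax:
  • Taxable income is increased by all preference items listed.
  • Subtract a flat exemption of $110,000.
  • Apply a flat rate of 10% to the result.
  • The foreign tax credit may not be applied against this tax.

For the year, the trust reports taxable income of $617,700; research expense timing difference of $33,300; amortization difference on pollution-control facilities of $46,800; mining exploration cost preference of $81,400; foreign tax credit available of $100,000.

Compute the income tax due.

Regular tax:
  $407,000 × 13% = $52,910
  $172,000 × 26% = $44,720
  $38,700 × 37% = $14,319
  → $111,949
  Less foreign tax credit $100,000 → $11,949

Tentative minimum tax:
  Adjusted income: $617,700 + $33,300 + $46,800 + $81,400 = $779,200
  Less exemption $110,000 → base $669,200
  $669,200 × 10% = $66,920

$66,920 > $11,949, so the tentative minimum tax is the binding amount.

$66,920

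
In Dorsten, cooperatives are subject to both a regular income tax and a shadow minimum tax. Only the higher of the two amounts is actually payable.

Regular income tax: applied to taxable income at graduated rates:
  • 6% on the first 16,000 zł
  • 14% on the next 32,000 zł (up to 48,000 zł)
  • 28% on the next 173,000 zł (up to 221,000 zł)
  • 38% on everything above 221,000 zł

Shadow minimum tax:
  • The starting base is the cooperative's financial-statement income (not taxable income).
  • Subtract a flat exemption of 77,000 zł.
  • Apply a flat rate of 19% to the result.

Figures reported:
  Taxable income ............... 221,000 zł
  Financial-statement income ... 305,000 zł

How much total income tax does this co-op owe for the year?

Regular income tax:
  16,000 zł × 6% = 960 zł
  32,000 zł × 14% = 4,480 zł
  173,000 zł × 28% = 48,440 zł
  → 53,880 zł

Shadow minimum tax:
  Base (financial-statement income): 305,000 zł
  Less exemption 77,000 zł → base 228,000 zł
  228,000 zł × 19% = 43,320 zł

53,880 zł > 43,320 zł, so the regular income tax governs.

53,880 zł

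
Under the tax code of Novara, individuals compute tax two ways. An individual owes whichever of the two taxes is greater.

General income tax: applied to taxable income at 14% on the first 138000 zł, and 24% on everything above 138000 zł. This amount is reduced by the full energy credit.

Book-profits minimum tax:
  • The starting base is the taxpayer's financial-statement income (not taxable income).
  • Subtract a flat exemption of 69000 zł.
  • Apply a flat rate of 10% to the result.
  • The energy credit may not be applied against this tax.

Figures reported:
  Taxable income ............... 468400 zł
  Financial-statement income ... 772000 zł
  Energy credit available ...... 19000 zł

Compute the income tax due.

79616 zł

General income tax:
  138000 zł × 14% = 19320 zł
  330400 zł × 24% = 79296 zł
  → 98616 zł
  Less energy credit 19000 zł → 79616 zł

Book-profits minimum tax:
  Base (financial-statement income): 772000 zł
  Less exemption 69000 zł → base 703000 zł
  703000 zł × 10% = 70300 zł

79616 zł > 70300 zł, so the general income tax governs.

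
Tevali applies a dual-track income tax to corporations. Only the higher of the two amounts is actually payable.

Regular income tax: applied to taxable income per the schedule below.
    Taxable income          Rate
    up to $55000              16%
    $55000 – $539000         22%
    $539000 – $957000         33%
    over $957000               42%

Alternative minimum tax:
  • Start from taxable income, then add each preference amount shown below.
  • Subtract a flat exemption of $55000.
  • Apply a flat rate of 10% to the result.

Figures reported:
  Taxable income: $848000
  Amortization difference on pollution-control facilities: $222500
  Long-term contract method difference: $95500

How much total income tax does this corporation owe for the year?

Regular income tax:
  $55000 × 16% = $8800
  $484000 × 22% = $106480
  $309000 × 33% = $101970
  → $217250

Alternative minimum tax:
  Adjusted income: $848000 + $222500 + $95500 = $1166000
  Less exemption $55000 → base $1111000
  $1111000 × 10% = $111100

$217250 > $111100, so the regular income tax governs.

$217250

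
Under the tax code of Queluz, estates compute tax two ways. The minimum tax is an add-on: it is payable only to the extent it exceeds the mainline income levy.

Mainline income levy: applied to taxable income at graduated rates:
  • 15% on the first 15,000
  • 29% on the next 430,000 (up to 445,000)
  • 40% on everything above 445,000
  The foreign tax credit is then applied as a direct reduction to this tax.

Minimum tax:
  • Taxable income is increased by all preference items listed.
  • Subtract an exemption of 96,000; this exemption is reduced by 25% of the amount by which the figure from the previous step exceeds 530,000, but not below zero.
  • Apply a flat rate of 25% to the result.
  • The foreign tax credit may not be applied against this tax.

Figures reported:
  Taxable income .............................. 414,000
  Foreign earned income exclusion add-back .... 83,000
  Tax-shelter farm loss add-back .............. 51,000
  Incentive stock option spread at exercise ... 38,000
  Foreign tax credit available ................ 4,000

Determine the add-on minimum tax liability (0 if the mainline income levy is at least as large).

12,040

Mainline income levy:
  15,000 × 15% = 2,250
  399,000 × 29% = 115,710
  → 117,960
  Less foreign tax credit 4,000 → 113,960

Minimum tax:
  Adjusted income: 414,000 + 83,000 + 51,000 + 38,000 = 586,000
  Exemption: 96,000 − 25% × (586,000 − 530,000) = 96,000 − 14,000 = 82,000
  Base: 586,000 − 82,000 = 504,000
  504,000 × 25% = 126,000

Excess of minimum tax over mainline income levy: 126,000 − 113,960 = 12,040.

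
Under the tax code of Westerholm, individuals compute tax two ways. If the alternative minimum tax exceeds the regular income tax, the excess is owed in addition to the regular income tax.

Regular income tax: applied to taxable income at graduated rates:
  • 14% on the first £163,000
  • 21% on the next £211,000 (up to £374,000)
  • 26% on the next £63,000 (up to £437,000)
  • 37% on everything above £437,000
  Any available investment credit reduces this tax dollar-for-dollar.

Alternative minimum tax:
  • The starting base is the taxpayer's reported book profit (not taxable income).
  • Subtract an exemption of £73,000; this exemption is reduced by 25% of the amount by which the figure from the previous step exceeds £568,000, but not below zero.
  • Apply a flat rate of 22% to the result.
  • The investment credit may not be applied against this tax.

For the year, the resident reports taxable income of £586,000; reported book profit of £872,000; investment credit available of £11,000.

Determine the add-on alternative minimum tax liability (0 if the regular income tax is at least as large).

Regular income tax:
  £163,000 × 14% = £22,820
  £211,000 × 21% = £44,310
  £63,000 × 26% = £16,380
  £149,000 × 37% = £55,130
  → £138,640
  Less investment credit £11,000 → £127,640

Alternative minimum tax:
  Base (reported book profit): £872,000
  Exemption: 25% × (£872,000 − £568,000) = £76,000 ≥ £73,000, so the exemption is fully phased out
  Base: £872,000 − £0 = £872,000
  £872,000 × 22% = £191,840

Excess of alternative minimum tax over regular income tax: £191,840 − £127,640 = £64,200.

£64,200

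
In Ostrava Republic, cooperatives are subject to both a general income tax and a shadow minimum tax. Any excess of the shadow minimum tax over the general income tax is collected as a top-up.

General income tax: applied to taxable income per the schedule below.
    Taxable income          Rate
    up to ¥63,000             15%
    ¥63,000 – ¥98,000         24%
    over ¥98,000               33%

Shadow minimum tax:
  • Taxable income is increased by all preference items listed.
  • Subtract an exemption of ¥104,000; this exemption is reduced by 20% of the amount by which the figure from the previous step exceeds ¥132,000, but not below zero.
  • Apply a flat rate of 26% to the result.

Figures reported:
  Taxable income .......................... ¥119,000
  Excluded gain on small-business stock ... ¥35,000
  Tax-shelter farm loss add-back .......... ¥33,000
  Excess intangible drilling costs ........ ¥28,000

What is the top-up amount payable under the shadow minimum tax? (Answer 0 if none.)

Shadow minimum tax:
  Adjusted income: ¥119,000 + ¥35,000 + ¥33,000 + ¥28,000 = ¥215,000
  Exemption: ¥104,000 − 20% × (¥215,000 − ¥132,000) = ¥104,000 − ¥16,600 = ¥87,400
  Base: ¥215,000 − ¥87,400 = ¥127,600
  ¥127,600 × 26% = ¥33,176

General income tax:
  ¥63,000 × 15% = ¥9,450
  ¥35,000 × 24% = ¥8,400
  ¥21,000 × 33% = ¥6,930
  → ¥24,780

Excess of shadow minimum tax over general income tax: ¥33,176 − ¥24,780 = ¥8,396.

¥8,396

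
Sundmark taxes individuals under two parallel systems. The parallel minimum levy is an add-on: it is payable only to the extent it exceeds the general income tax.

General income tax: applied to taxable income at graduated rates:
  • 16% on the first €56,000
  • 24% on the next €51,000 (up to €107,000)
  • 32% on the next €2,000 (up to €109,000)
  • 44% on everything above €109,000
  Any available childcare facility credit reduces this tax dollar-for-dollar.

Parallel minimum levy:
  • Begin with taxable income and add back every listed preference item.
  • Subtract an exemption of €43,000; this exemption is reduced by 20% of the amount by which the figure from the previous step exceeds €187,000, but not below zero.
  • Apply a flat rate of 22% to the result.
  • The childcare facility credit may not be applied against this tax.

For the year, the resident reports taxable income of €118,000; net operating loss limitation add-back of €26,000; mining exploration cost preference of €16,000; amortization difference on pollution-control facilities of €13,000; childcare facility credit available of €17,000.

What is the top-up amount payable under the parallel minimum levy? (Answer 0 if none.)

€19,800

General income tax:
  €56,000 × 16% = €8,960
  €51,000 × 24% = €12,240
  €2,000 × 32% = €640
  €9,000 × 44% = €3,960
  → €25,800
  Less childcare facility credit €17,000 → €8,800

Parallel minimum levy:
  Adjusted income: €118,000 + €26,000 + €16,000 + €13,000 = €173,000
  Exemption: €173,000 ≤ €187,000, so full €43,000 applies
  Base: €173,000 − €43,000 = €130,000
  €130,000 × 22% = €28,600

Excess of parallel minimum levy over general income tax: €28,600 − €8,800 = €19,800.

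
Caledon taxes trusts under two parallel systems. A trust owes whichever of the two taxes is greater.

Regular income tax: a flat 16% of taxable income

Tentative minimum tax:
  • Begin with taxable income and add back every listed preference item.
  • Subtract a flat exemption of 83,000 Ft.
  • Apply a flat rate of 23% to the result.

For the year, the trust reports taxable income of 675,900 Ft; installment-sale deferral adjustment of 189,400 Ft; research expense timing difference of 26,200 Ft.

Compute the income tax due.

Regular income tax:
  675,900 Ft × 16% = 108,144 Ft

Tentative minimum tax:
  Adjusted income: 675,900 Ft + 189,400 Ft + 26,200 Ft = 891,500 Ft
  Less exemption 83,000 Ft → base 808,500 Ft
  808,500 Ft × 23% = 185,955 Ft

185,955 Ft > 108,144 Ft, so the tentative minimum tax is the binding amount.

185,955 Ft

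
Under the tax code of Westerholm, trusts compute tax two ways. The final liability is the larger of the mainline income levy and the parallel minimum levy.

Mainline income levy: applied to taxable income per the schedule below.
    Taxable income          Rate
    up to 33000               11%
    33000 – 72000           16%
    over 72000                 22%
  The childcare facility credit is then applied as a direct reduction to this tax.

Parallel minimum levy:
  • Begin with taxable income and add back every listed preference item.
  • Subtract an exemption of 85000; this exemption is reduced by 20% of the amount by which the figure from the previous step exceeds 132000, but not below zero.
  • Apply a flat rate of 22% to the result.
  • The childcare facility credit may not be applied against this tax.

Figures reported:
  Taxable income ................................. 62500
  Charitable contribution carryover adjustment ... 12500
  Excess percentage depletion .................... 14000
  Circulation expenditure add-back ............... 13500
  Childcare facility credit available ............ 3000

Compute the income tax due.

Mainline income levy:
  33000 × 11% = 3630
  29500 × 16% = 4720
  → 8350
  Less childcare facility credit 3000 → 5350

Parallel minimum levy:
  Adjusted income: 62500 + 12500 + 14000 + 13500 = 102500
  Exemption: 102500 ≤ 132000, so full 85000 applies
  Base: 102500 − 85000 = 17500
  17500 × 22% = 3850

5350 > 3850, so the mainline income levy governs.

5350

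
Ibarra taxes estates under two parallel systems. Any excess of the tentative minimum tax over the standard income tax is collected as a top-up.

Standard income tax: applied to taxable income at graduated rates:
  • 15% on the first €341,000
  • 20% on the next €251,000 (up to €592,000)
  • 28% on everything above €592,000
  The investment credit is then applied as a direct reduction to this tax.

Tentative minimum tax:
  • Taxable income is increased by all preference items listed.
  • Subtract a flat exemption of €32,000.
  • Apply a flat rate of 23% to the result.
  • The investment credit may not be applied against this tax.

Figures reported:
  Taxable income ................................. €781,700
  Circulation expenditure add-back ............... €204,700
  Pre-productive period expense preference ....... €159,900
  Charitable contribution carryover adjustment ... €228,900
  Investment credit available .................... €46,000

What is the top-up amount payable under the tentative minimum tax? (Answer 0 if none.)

€200,470

Standard income tax:
  €341,000 × 15% = €51,150
  €251,000 × 20% = €50,200
  €189,700 × 28% = €53,116
  → €154,466
  Less investment credit €46,000 → €108,466

Tentative minimum tax:
  Adjusted income: €781,700 + €204,700 + €159,900 + €228,900 = €1,375,200
  Less exemption €32,000 → base €1,343,200
  €1,343,200 × 23% = €308,936

Excess of tentative minimum tax over standard income tax: €308,936 − €108,466 = €200,470.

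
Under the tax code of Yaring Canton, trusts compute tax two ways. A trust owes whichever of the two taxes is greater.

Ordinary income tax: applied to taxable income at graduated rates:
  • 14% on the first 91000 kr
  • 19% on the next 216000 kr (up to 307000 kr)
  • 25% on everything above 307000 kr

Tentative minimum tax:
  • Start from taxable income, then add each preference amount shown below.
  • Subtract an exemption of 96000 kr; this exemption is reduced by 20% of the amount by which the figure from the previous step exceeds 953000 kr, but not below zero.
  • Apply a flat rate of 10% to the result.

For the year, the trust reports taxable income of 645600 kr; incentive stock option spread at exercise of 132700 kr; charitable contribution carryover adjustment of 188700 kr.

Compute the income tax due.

Tentative minimum tax:
  Adjusted income: 645600 kr + 132700 kr + 188700 kr = 967000 kr
  Exemption: 96000 kr − 20% × (967000 kr − 953000 kr) = 96000 kr − 2800 kr = 93200 kr
  Base: 967000 kr − 93200 kr = 873800 kr
  873800 kr × 10% = 87380 kr

Ordinary income tax:
  91000 kr × 14% = 12740 kr
  216000 kr × 19% = 41040 kr
  338600 kr × 25% = 84650 kr
  → 138430 kr

138430 kr > 87380 kr, so the ordinary income tax governs.

138430 kr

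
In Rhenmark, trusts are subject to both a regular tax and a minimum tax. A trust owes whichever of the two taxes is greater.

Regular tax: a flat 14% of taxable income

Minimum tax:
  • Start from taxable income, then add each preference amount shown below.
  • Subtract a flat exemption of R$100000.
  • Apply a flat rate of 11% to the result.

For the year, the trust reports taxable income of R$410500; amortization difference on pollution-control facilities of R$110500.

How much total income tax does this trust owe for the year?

R$57470

Regular tax:
  R$410500 × 14% = R$57470

Minimum tax:
  Adjusted income: R$410500 + R$110500 = R$521000
  Less exemption R$100000 → base R$421000
  R$421000 × 11% = R$46310

R$57470 > R$46310, so the regular tax governs.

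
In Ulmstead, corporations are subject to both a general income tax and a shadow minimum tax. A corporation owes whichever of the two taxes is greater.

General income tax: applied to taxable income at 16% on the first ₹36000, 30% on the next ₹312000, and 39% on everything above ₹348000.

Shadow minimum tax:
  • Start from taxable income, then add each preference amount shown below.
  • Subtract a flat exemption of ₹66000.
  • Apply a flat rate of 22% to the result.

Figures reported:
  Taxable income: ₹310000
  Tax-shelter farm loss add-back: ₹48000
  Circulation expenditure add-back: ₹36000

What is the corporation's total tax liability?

General income tax:
  ₹36000 × 16% = ₹5760
  ₹274000 × 30% = ₹82200
  → ₹87960

Shadow minimum tax:
  Adjusted income: ₹310000 + ₹48000 + ₹36000 = ₹394000
  Less exemption ₹66000 → base ₹328000
  ₹328000 × 22% = ₹72160

₹87960 > ₹72160, so the general income tax governs.

₹87960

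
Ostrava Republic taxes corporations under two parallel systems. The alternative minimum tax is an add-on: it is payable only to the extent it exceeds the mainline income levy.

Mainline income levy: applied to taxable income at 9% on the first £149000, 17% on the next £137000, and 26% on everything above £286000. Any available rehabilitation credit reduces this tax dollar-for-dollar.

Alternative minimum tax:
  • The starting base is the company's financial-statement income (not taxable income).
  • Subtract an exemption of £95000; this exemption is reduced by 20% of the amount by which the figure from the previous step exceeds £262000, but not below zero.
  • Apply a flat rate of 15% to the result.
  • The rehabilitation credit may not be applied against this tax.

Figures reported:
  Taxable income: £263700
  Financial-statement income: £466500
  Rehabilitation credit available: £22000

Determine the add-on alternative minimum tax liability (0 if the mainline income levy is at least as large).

£50951

Alternative minimum tax:
  Base (financial-statement income): £466500
  Exemption: £95000 − 20% × (£466500 − £262000) = £95000 − £40900 = £54100
  Base: £466500 − £54100 = £412400
  £412400 × 15% = £61860

Mainline income levy:
  £149000 × 9% = £13410
  £114700 × 17% = £19499
  → £32909
  Less rehabilitation credit £22000 → £10909

Excess of alternative minimum tax over mainline income levy: £61860 − £10909 = £50951.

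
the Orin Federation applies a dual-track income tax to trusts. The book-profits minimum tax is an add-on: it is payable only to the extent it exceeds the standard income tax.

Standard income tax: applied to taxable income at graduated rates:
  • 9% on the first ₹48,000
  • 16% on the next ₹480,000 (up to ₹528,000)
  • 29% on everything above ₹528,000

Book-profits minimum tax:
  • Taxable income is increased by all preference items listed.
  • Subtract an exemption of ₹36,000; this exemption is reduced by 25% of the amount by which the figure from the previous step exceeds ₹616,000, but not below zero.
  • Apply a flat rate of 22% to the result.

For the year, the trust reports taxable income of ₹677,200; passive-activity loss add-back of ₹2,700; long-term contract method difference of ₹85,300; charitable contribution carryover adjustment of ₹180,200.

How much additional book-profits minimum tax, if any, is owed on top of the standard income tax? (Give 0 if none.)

₹83,600

Standard income tax:
  ₹48,000 × 9% = ₹4,320
  ₹480,000 × 16% = ₹76,800
  ₹149,200 × 29% = ₹43,268
  → ₹124,388

Book-profits minimum tax:
  Adjusted income: ₹677,200 + ₹2,700 + ₹85,300 + ₹180,200 = ₹945,400
  Exemption: 25% × (₹945,400 − ₹616,000) = ₹82,350 ≥ ₹36,000, so the exemption is fully phased out
  Base: ₹945,400 − ₹0 = ₹945,400
  ₹945,400 × 22% = ₹207,988

Excess of book-profits minimum tax over standard income tax: ₹207,988 − ₹124,388 = ₹83,600.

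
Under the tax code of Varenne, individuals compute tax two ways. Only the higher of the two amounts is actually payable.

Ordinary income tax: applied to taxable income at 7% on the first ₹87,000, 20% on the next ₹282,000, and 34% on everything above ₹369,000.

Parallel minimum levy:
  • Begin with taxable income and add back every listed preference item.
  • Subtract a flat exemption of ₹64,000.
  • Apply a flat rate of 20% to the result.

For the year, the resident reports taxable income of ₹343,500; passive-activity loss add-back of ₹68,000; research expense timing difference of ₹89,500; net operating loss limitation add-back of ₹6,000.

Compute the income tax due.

₹88,600

Parallel minimum levy:
  Adjusted income: ₹343,500 + ₹68,000 + ₹89,500 + ₹6,000 = ₹507,000
  Less exemption ₹64,000 → base ₹443,000
  ₹443,000 × 20% = ₹88,600

Ordinary income tax:
  ₹87,000 × 7% = ₹6,090
  ₹256,500 × 20% = ₹51,300
  → ₹57,390

₹88,600 > ₹57,390, so the parallel minimum levy is the binding amount.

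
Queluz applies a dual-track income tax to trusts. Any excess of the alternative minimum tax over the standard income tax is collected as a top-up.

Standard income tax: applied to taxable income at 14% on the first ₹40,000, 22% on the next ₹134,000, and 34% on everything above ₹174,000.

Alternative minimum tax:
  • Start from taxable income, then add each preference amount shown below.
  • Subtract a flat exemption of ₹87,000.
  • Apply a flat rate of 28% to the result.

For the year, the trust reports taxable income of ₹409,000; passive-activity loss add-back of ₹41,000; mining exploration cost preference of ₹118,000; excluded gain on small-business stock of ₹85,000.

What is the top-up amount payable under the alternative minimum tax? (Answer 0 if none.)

Standard income tax:
  ₹40,000 × 14% = ₹5,600
  ₹134,000 × 22% = ₹29,480
  ₹235,000 × 34% = ₹79,900
  → ₹114,980

Alternative minimum tax:
  Adjusted income: ₹409,000 + ₹41,000 + ₹118,000 + ₹85,000 = ₹653,000
  Less exemption ₹87,000 → base ₹566,000
  ₹566,000 × 28% = ₹158,480

Excess of alternative minimum tax over standard income tax: ₹158,480 − ₹114,980 = ₹43,500.

₹43,500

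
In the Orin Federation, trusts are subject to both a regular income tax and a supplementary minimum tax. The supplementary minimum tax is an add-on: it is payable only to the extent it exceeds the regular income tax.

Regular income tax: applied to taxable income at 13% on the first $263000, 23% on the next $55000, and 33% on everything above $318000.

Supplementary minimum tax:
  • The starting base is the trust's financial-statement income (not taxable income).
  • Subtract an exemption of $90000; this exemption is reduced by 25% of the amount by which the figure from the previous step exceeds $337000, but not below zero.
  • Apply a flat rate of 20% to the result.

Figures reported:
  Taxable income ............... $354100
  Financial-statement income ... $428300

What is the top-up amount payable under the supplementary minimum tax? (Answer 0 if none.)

$13472

Regular income tax:
  $263000 × 13% = $34190
  $55000 × 23% = $12650
  $36100 × 33% = $11913
  → $58753

Supplementary minimum tax:
  Base (financial-statement income): $428300
  Exemption: $90000 − 25% × ($428300 − $337000) = $90000 − $22825 = $67175
  Base: $428300 − $67175 = $361125
  $361125 × 20% = $72225

Excess of supplementary minimum tax over regular income tax: $72225 − $58753 = $13472.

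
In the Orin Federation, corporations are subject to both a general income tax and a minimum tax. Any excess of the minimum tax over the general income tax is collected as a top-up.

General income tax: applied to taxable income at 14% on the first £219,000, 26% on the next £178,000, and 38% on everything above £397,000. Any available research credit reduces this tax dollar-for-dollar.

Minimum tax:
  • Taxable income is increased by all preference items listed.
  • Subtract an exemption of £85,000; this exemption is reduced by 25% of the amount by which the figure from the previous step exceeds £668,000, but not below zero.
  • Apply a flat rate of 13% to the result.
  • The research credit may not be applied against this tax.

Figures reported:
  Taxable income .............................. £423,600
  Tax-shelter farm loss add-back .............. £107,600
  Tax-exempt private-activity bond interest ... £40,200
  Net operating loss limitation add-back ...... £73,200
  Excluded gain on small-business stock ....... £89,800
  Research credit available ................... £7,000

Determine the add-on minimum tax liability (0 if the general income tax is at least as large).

Minimum tax:
  Adjusted income: £423,600 + £107,600 + £40,200 + £73,200 + £89,800 = £734,400
  Exemption: £85,000 − 25% × (£734,400 − £668,000) = £85,000 − £16,600 = £68,400
  Base: £734,400 − £68,400 = £666,000
  £666,000 × 13% = £86,580

General income tax:
  £219,000 × 14% = £30,660
  £178,000 × 26% = £46,280
  £26,600 × 38% = £10,108
  → £87,048
  Less research credit £7,000 → £80,048

Excess of minimum tax over general income tax: £86,580 − £80,048 = £6,532.

£6,532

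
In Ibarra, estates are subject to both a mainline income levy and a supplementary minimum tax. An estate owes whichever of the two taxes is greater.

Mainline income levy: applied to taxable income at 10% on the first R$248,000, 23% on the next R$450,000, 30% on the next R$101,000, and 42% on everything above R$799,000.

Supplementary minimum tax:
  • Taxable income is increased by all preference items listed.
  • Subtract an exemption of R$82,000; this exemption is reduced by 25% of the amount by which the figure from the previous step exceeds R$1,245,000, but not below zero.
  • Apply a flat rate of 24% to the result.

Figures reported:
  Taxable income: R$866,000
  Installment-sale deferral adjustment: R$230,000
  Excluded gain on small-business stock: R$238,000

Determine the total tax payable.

Supplementary minimum tax:
  Adjusted income: R$866,000 + R$230,000 + R$238,000 = R$1,334,000
  Exemption: R$82,000 − 25% × (R$1,334,000 − R$1,245,000) = R$82,000 − R$22,250 = R$59,750
  Base: R$1,334,000 − R$59,750 = R$1,274,250
  R$1,274,250 × 24% = R$305,820

Mainline income levy:
  R$248,000 × 10% = R$24,800
  R$450,000 × 23% = R$103,500
  R$101,000 × 30% = R$30,300
  R$67,000 × 42% = R$28,140
  → R$186,740

R$305,820 > R$186,740, so the supplementary minimum tax is the binding amount.

R$305,820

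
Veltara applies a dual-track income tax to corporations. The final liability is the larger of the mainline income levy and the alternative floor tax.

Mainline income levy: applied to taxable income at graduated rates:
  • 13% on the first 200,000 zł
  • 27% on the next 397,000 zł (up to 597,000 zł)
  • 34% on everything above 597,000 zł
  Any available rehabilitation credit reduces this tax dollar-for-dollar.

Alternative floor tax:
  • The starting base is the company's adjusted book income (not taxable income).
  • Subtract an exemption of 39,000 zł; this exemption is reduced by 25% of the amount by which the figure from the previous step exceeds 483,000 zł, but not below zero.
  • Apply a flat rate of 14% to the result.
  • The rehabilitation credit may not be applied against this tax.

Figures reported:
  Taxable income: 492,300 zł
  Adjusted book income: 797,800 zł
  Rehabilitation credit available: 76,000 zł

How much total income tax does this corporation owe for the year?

Mainline income levy:
  200,000 zł × 13% = 26,000 zł
  292,300 zł × 27% = 78,921 zł
  → 104,921 zł
  Less rehabilitation credit 76,000 zł → 28,921 zł

Alternative floor tax:
  Base (adjusted book income): 797,800 zł
  Exemption: 25% × (797,800 zł − 483,000 zł) = 78,700 zł ≥ 39,000 zł, so the exemption is fully phased out
  Base: 797,800 zł − 0 zł = 797,800 zł
  797,800 zł × 14% = 111,692 zł

111,692 zł > 28,921 zł, so the alternative floor tax is the binding amount.

111,692 zł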